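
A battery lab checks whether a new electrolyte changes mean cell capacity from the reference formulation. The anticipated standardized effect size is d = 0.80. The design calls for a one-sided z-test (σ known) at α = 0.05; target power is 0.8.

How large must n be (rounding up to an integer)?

Set Φ(δ − 1.645) = 0.8; then δ − 1.645 = Φ⁻¹(0.8) = 0.842, giving δ = 2.486.
δ = d·√n ⇒ n = (δ/d)² = (2.486 / 0.80)² = 9.66.
Rounding up, n = 10.

n = 10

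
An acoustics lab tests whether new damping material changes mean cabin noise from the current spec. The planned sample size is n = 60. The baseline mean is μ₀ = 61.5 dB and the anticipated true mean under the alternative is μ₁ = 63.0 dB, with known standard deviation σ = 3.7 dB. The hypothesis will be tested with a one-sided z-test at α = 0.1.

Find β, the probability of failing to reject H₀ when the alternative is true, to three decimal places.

β ≈ 0.032

Standardized effect: d = |μ₁ − μ₀| / σ = |63.0 − 61.5| / 3.7 = 0.4054
Noncentrality parameter: δ = d·√n = 0.4054 × √60 = 3.1403
One-sided α = 0.1 → critical value z_{0.1} = 1.282.
Power = Φ(δ − 1.282) = Φ(1.859) = 0.9685.
Type II error: β = 1 − power = 1 − 0.9685 = 0.0315.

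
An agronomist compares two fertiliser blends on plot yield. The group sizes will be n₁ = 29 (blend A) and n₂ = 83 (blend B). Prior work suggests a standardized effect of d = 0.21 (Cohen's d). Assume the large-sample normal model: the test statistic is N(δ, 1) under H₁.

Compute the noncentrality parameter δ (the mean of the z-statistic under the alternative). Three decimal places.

δ ≈ 0.974

δ = d / √(1/n₁ + 1/n₂) = 0.21 / √(1/29 + 1/83) = 0.9735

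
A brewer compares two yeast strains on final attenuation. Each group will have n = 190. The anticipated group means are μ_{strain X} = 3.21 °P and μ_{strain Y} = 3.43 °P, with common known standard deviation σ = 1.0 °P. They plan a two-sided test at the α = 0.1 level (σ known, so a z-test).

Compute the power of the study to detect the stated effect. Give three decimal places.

Power ≈ 0.691

Standardized effect: d = |μ_{strain X} − μ_{strain Y}| / σ = |3.21 − 3.43| / 1.0 = 0.2200
Noncentrality parameter: δ = d·√(n/2) = 0.2200 × √(190/2) = 2.1443
Critical value for a two-sided test at α = 0.1: z_{α/2} = 1.645.
Power = Φ(δ − 1.645) + Φ(−δ − 1.645) = Φ(0.499) + Φ(-3.789) = 0.6913 + 0.0001 = 0.6913.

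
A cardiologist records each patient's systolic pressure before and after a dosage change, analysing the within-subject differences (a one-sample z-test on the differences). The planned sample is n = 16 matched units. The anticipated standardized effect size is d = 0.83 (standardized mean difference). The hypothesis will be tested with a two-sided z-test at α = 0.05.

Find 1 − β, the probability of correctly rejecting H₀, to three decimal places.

Noncentrality parameter: δ = d·√n = 0.83 × √16 = 3.3200
Two-sided α = 0.05 → critical value z_{0.025} = 1.960.
Power = Φ(δ − 1.960) + Φ(−δ − 1.960) = Φ(1.360) + Φ(-5.280) = 0.9131 + 0.0000 = 0.9131.

Power ≈ 0.913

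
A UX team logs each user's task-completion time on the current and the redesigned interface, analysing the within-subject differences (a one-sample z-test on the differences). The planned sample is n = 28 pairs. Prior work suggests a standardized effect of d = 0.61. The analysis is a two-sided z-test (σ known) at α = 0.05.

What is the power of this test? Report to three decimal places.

Power ≈ 0.898

Noncentrality parameter: λ = d·√n = 0.61 × √28 = 3.2278
Critical value for a two-sided test at α = 0.05: z_{α/2} = 1.960.
Power = Φ(λ − 1.960) + Φ(−λ − 1.960) = Φ(1.268) + Φ(-5.188) = 0.8976 + 0.0000 = 0.8976.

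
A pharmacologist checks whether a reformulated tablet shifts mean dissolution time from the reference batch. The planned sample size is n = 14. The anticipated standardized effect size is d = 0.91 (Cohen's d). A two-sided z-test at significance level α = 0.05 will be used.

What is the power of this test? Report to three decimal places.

Noncentrality parameter: δ = d·√n = 0.91 × √14 = 3.4049
Critical value for a two-sided test at α = 0.05: z_{α/2} = 1.960.
Power = Φ(δ − 1.960) + Φ(−δ − 1.960) = Φ(1.445) + Φ(-5.365) = 0.9258 + 0.0000 = 0.9258.

Power ≈ 0.926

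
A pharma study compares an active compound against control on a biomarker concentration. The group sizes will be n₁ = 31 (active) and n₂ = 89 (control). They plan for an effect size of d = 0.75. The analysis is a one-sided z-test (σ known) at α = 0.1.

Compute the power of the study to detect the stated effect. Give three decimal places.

Power ≈ 0.990

Noncentrality parameter: δ = d / √(1/n₁ + 1/n₂) = 0.75 / √(1/31 + 1/89) = 3.5962
Critical value for a one-sided test at α = 0.1: z_α = 1.282.
Power = Φ(δ − 1.282) = Φ(2.315) = 0.9897.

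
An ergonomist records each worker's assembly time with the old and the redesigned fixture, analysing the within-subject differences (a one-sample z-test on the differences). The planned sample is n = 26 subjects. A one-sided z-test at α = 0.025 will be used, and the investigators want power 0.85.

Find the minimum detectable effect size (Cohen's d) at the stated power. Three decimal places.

d ≈ 0.588

Required noncentrality: δ = z_{0.025} + z_{0.15} = 1.960 + 1.036 = 2.996.
δ = d·√n ⇒ d = δ/√n = 2.996/√26 = 0.5876.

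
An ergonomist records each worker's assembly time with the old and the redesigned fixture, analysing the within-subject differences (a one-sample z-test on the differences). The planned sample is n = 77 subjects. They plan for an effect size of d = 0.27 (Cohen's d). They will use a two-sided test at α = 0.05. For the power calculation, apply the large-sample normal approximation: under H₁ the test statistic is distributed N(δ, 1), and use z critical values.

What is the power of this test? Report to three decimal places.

Power ≈ 0.659

Noncentrality parameter: δ = d·√n = 0.27 × √77 = 2.3692
Two-sided α = 0.05 → critical value z_{0.025} = 1.960.
Power = Φ(δ − 1.960) + Φ(−δ − 1.960) = Φ(0.409) + Φ(-4.329) = 0.6588 + 0.0000 = 0.6588.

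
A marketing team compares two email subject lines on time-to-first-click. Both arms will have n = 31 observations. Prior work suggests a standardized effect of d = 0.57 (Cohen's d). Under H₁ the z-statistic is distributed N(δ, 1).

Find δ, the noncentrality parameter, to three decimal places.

δ ≈ 2.244

δ = d·√(n/2) = 0.57 × √(31/2) = 2.2441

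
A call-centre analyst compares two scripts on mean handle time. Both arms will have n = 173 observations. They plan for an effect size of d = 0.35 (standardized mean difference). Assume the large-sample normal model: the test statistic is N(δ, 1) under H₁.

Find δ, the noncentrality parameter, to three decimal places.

The noncentrality parameter scales effect size by the design's sample-size factor: δ = d·√(n/2) = 0.35 × √(173/2) = 3.2552

δ ≈ 3.255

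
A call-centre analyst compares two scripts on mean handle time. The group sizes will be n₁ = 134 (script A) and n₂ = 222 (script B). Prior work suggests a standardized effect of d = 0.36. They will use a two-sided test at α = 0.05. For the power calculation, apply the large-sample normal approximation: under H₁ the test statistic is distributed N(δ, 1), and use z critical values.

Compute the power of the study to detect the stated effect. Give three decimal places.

Noncentrality parameter: δ = d / √(1/n₁ + 1/n₂) = 0.36 / √(1/134 + 1/222) = 3.2908
Critical value for a two-sided test at α = 0.05: z_{α/2} = 1.960.
Power = Φ(δ − 1.960) + Φ(−δ − 1.960) = Φ(1.331) + Φ(-5.251) = 0.9084 + 0.0000 = 0.9084.

Power ≈ 0.908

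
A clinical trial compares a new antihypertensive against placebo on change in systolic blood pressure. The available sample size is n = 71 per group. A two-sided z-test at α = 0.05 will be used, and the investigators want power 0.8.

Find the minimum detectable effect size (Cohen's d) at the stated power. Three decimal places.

Need Φ(δ − 1.960) = 0.8, so δ = 1.960 + 0.842 = 2.802.
(Lower-tail contribution to power is negligible for δ > 0.)
δ = d·√(n/2) ⇒ d = δ/√(n/2) = 2.802/√(71/2) = 0.4702.

d ≈ 0.470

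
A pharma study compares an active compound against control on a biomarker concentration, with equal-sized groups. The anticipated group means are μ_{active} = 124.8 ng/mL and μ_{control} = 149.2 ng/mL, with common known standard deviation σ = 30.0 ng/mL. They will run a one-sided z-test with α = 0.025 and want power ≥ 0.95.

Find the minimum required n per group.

Standardized effect: d = |μ_{active} − μ_{control}| / σ = |124.8 − 149.2| / 30.0 = 0.8133
For power 0.95 need Φ(δ − z_{0.025}) = 0.95, so δ = z_{0.025} + z_{0.05} = 1.960 + 1.645 = 3.605.
δ = d·√(n/2) ⇒ n = 2(δ/d)² = 2 × (3.605 / 0.8133)² = 39.29.
Rounding up, n = 40 per group.

n = 40 per group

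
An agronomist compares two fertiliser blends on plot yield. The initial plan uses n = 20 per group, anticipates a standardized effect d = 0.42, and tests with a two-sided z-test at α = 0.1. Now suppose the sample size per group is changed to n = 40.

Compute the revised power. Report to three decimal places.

Power ≈ 0.593

With n = 40 per group: δ = d·√(n/2) = 0.42 × √(40/2) = 1.8783. Critical value z_{0.05} = 1.645.
Revised power = Φ(δ − 1.645) + Φ(−δ − 1.645) = Φ(0.233) + Φ(-3.523) = 0.5923 + 0.0002 = 0.5925.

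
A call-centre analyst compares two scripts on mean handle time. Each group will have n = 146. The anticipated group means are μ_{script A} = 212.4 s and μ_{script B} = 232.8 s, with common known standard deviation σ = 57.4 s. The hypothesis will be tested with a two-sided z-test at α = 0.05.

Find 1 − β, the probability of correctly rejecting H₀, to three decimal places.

Power ≈ 0.859

Standardized effect: d = |μ_{script A} − μ_{script B}| / σ = |212.4 − 232.8| / 57.4 = 0.3554
Noncentrality parameter: δ = d·√(n/2) = 0.3554 × √(146/2) = 3.0365
Critical value for a two-sided test at α = 0.05: z_{α/2} = 1.960.
Power = Φ(δ − 1.960) + Φ(−δ − 1.960) = Φ(1.077) + Φ(-4.997) = 0.8592 + 0.0000 = 0.8592.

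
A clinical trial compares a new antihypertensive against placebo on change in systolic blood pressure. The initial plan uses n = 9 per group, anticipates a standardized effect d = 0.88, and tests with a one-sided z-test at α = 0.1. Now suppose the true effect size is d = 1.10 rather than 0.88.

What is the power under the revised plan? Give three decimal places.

With d = 1.10: δ = d·√(n/2) = 1.10 × √(9/2) = 2.3335. Critical value z_{0.1} = 1.282.
Revised power = P(Z > 1.282 − δ) = Φ(1.052) = 0.8536.

Power ≈ 0.854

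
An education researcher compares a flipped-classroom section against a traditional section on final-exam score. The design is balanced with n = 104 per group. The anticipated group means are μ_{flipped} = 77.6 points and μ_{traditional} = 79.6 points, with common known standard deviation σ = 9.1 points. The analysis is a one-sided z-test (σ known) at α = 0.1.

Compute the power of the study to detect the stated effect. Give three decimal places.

Power ≈ 0.619

Standardized effect: d = |μ_{flipped} − μ_{traditional}| / σ = |77.6 − 79.6| / 9.1 = 0.2198
Noncentrality parameter: δ = d·√(n/2) = 0.2198 × √(104/2) = 1.5849
Critical value for a one-sided test at α = 0.1: z_α = 1.282.
Power = P(Z > 1.282 − δ) = Φ(0.303) = 0.6192.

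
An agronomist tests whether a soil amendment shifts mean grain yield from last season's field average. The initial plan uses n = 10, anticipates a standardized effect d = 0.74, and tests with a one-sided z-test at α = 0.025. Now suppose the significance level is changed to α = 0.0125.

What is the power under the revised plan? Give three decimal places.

Power ≈ 0.539

δ = d·√n = 0.74 × √10 = 2.3401 (unchanged). New critical value: z_{0.0125} = 2.241.
Revised power = P(Z > 2.241 − δ) = Φ(0.099) = 0.5393.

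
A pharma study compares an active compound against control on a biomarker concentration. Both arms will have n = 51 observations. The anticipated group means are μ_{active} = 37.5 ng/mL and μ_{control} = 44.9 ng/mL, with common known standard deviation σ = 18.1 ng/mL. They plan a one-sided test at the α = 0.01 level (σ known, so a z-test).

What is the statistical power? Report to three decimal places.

Power ≈ 0.397

Standardized effect: d = |μ_{active} − μ_{control}| / σ = |37.5 − 44.9| / 18.1 = 0.4088
Noncentrality parameter: δ = d·√(n/2) = 0.4088 × √(51/2) = 2.0645
One-sided α = 0.01 → critical value z_{0.01} = 2.326.
Power = P(Z > 2.326 − δ) = Φ(-0.262) = 0.3967.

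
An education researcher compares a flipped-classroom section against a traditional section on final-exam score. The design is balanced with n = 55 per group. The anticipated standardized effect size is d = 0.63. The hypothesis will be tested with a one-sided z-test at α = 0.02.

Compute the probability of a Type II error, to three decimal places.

β ≈ 0.106

Noncentrality parameter: δ = d·√(n/2) = 0.63 × √(55/2) = 3.3037
One-sided α = 0.02 → critical value z_{0.02} = 2.054.
Power = Φ(δ − 2.054) = Φ(1.250) = 0.8944.
Type II error: β = 1 − power = 1 − 0.8944 = 0.1056.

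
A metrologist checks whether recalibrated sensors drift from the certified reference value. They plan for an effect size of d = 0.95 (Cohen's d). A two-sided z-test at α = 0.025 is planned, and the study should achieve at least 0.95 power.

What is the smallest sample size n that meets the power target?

n = 17

Set Φ(δ − 2.241) = 0.95; then δ − 2.241 = Φ⁻¹(0.95) = 1.645, giving δ = 3.886.
(For δ > 0 the lower-tail rejection region contributes negligibly to power, so the one-term inversion is standard.)
δ = d·√n ⇒ n = (δ/d)² = (3.886 / 0.95)² = 16.73.
Round up to the next whole unit.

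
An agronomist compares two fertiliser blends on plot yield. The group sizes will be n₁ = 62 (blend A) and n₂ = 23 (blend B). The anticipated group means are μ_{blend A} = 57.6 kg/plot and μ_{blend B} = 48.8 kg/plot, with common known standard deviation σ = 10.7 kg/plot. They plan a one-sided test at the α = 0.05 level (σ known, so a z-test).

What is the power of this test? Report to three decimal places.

Standardized effect: d = |μ_{blend A} − μ_{blend B}| / σ = |57.6 − 48.8| / 10.7 = 0.8224
Noncentrality parameter: δ = d / √(1/n₁ + 1/n₂) = 0.8224 / √(1/62 + 1/23) = 3.3686
Critical value for a one-sided test at α = 0.05: z_α = 1.645.
Power = Φ(δ − 1.645) = Φ(1.724) = 0.9576.

Power ≈ 0.958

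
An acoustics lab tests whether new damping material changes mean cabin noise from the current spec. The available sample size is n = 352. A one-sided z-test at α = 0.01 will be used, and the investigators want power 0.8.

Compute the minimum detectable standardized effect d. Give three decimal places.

d ≈ 0.169

Required noncentrality: δ = z_{0.01} + z_{0.20} = 2.326 + 0.842 = 3.168.
δ = d·√n ⇒ d = δ/√n = 3.168/√352 = 0.1689.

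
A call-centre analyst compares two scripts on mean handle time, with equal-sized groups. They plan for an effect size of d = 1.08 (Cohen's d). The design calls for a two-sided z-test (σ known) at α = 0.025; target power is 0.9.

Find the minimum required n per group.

Set Φ(δ − 2.241) = 0.9; then δ − 2.241 = Φ⁻¹(0.9) = 1.282, giving δ = 3.523.
(The Φ(−δ − z_{α/2}) term is vanishingly small for δ > 0 and is dropped in the standard sample-size formula.)
δ = d·√(n/2) ⇒ n = 2(δ/d)² = 2 × (3.523 / 1.08)² = 21.28.
Round up to the next whole unit.

n = 22 per group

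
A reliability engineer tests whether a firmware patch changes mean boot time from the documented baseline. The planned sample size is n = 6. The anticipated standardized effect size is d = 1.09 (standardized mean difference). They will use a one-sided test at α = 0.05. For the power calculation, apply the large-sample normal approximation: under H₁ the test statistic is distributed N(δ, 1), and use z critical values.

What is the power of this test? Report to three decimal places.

Noncentrality parameter: δ = d·√n = 1.09 × √6 = 2.6699
Critical value for a one-sided test at α = 0.05: z_α = 1.645.
Power = P(Z > 1.645 − δ) = Φ(1.025) = 0.8473.

Power ≈ 0.847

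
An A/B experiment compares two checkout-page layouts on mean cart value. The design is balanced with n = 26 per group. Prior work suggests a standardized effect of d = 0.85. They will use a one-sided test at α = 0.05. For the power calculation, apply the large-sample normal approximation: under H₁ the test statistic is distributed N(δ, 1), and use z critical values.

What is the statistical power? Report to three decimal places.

Noncentrality parameter: δ = d·√(n/2) = 0.85 × √(26/2) = 3.0647
Critical value for a one-sided test at α = 0.05: z_α = 1.645.
Power = P(Z > 1.645 − δ) = Φ(1.420) = 0.9222.

Power ≈ 0.922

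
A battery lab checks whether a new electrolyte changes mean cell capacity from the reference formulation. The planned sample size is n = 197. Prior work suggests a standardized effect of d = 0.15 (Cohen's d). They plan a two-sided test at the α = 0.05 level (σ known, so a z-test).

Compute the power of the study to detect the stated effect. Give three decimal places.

Power ≈ 0.558

Noncentrality parameter: δ = d·√n = 0.15 × √197 = 2.1054
Two-sided α = 0.05 → critical value z_{0.025} = 1.960.
Power = Φ(δ − 1.960) + Φ(−δ − 1.960) = Φ(0.145) + Φ(-4.065) = 0.5578 + 0.0000 = 0.5578.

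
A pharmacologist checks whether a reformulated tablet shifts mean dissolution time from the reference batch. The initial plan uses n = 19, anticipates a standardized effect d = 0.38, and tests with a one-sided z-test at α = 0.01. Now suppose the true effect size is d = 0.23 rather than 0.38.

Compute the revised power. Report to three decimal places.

Power ≈ 0.093

With d = 0.23: δ = d·√n = 0.23 × √19 = 1.0025. Critical value z_{0.01} = 2.326.
Revised power = Φ(δ − 2.326) = Φ(-1.324) = 0.0928.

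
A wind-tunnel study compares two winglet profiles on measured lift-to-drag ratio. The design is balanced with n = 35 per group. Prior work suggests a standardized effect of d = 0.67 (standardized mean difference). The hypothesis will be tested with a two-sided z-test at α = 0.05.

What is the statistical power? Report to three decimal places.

Noncentrality parameter: δ = d·√(n/2) = 0.67 × √(35/2) = 2.8028
Two-sided α = 0.05 → critical value z_{0.025} = 1.960.
Power = Φ(δ − 1.960) + Φ(−δ − 1.960) = Φ(0.843) + Φ(-4.763) = 0.8003 + 0.0000 = 0.8003.

Power ≈ 0.800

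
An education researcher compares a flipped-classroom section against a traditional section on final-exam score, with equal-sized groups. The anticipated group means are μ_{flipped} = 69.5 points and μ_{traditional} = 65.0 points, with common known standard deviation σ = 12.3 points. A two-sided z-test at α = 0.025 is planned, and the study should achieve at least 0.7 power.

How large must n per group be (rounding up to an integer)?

n = 115 per group

Standardized effect: d = |μ_{flipped} − μ_{traditional}| / σ = |69.5 − 65.0| / 12.3 = 0.3659
For power 0.7 need Φ(δ − z_{0.0125}) = 0.7, so δ = z_{0.0125} + z_{0.30} = 2.241 + 0.524 = 2.766.
(The Φ(−δ − z_{α/2}) term is vanishingly small for δ > 0 and is dropped in the standard sample-size formula.)
δ = d·√(n/2) ⇒ n = 2(δ/d)² = 2 × (2.766 / 0.3659)² = 114.30.
Round up to the next whole unit.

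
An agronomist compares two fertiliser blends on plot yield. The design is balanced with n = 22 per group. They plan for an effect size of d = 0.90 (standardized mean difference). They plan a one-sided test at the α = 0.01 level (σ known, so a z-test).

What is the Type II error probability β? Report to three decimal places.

β ≈ 0.255

Noncentrality parameter: δ = d·√(n/2) = 0.90 × √(22/2) = 2.9850
Critical value for a one-sided test at α = 0.01: z_α = 2.326.
Power = P(Z > 2.326 − δ) = Φ(0.659) = 0.7449.
Type II error: β = 1 − power = 1 − 0.7449 = 0.2551.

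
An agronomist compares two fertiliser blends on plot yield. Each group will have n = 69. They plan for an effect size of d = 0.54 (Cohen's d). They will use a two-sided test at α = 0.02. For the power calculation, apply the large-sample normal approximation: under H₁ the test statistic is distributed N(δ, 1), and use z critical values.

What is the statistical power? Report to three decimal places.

Noncentrality parameter: λ = d·√(n/2) = 0.54 × √(69/2) = 3.1718
Critical value for a two-sided test at α = 0.02: z_{α/2} = 2.326.
Power = Φ(λ − 2.326) + Φ(−λ − 2.326) = Φ(0.845) + Φ(-5.498) = 0.8011 + 0.0000 = 0.8011.

Power ≈ 0.801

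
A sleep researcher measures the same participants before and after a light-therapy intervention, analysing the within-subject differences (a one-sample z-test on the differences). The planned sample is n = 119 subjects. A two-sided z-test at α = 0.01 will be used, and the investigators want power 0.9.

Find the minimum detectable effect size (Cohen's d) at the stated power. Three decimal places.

Need Φ(δ − 2.576) = 0.9, so δ = 2.576 + 1.282 = 3.857.
(Lower-tail contribution to power is negligible for δ > 0.)
δ = d·√n ⇒ d = δ/√n = 3.857/√119 = 0.3536.

d ≈ 0.354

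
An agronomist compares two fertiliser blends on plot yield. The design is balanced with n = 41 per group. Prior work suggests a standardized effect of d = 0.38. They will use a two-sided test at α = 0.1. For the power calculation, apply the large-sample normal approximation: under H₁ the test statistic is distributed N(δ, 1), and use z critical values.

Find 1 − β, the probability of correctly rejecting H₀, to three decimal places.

Power ≈ 0.531

Noncentrality parameter: δ = d·√(n/2) = 0.38 × √(41/2) = 1.7205
Critical value for a two-sided test at α = 0.1: z_{α/2} = 1.645.
Power = Φ(δ − 1.645) + Φ(−δ − 1.645) = Φ(0.076) + Φ(-3.365) = 0.5302 + 0.0004 = 0.5305.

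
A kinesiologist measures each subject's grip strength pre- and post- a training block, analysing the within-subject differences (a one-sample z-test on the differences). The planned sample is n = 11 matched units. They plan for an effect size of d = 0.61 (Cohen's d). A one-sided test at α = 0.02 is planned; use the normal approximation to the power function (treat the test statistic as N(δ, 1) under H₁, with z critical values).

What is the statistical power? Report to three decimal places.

Noncentrality parameter: δ = d·√n = 0.61 × √11 = 2.0231
One-sided α = 0.02 → critical value z_{0.02} = 2.054.
Power = Φ(δ − 2.054) = Φ(-0.031) = 0.4878.

Power ≈ 0.488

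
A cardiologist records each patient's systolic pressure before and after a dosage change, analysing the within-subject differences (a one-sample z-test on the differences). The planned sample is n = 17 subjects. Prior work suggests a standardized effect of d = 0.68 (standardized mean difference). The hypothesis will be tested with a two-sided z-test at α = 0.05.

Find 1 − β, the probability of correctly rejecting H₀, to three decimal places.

Noncentrality parameter: δ = d·√n = 0.68 × √17 = 2.8037
Critical value for a two-sided test at α = 0.05: z_{α/2} = 1.960.
Power = Φ(δ − 1.960) + Φ(−δ − 1.960) = Φ(0.844) + Φ(-4.764) = 0.8006 + 0.0000 = 0.8006.

Power ≈ 0.801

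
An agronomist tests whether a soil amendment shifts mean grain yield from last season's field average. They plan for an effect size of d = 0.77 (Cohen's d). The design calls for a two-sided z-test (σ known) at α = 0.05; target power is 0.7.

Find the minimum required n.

Set Φ(δ − 1.960) = 0.7; then δ − 1.960 = Φ⁻¹(0.7) = 0.524, giving δ = 2.484.
(Ignoring the negligible lower-tail rejection probability gives the usual closed-form inversion.)
δ = d·√n ⇒ n = (δ/d)² = (2.484 / 0.77)² = 10.41.
Round up to the next whole unit.

n = 11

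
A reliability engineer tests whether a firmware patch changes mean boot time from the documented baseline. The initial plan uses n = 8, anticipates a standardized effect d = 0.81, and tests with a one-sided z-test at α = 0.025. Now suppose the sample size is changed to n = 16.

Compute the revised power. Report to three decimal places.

Power ≈ 0.900

With n = 16: δ = d·√n = 0.81 × √16 = 3.2400. Critical value z_{0.025} = 1.960.
Revised power = P(Z > 1.960 − δ) = Φ(1.280) = 0.8997.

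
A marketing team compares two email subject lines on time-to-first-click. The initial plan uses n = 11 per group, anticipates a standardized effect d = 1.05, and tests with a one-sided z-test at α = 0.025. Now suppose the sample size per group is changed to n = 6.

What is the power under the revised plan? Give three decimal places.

With n = 6 per group: δ = d·√(n/2) = 1.05 × √(6/2) = 1.8187. Critical value z_{0.025} = 1.960.
Revised power = Φ(δ − 1.960) = Φ(-0.141) = 0.4438.

Power ≈ 0.444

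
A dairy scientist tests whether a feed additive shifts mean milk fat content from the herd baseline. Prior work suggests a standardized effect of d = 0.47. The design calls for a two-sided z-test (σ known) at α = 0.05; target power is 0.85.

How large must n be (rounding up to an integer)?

n = 41

For power 0.85 need Φ(δ − z_{0.025}) = 0.85, so δ = z_{0.025} + z_{0.15} = 1.960 + 1.036 = 2.996.
(Ignoring the negligible lower-tail rejection probability gives the usual closed-form inversion.)
δ = d·√n ⇒ n = (δ/d)² = (2.996 / 0.47)² = 40.64.
Round up to the next whole unit.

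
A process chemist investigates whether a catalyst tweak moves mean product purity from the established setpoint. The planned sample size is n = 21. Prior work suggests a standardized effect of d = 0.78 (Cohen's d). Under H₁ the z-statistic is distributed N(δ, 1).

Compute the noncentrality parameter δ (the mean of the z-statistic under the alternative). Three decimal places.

δ = d·√n = 0.78 × √21 = 3.5744

δ ≈ 3.574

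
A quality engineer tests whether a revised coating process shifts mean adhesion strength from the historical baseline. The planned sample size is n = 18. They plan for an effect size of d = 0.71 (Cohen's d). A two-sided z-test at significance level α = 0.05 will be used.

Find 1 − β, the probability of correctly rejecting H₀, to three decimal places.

Power ≈ 0.854

Noncentrality parameter: δ = d·√n = 0.71 × √18 = 3.0123
Two-sided α = 0.05 → critical value z_{0.025} = 1.960.
Power = Φ(δ − 1.960) + Φ(−δ − 1.960) = Φ(1.052) + Φ(-4.972) = 0.8537 + 0.0000 = 0.8537.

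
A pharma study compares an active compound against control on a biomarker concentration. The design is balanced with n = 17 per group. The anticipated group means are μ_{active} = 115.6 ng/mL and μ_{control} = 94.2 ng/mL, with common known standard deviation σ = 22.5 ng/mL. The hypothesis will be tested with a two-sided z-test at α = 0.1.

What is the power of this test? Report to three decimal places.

Power ≈ 0.870

Standardized effect: d = |μ_{active} − μ_{control}| / σ = |115.6 − 94.2| / 22.5 = 0.9511
Noncentrality parameter: δ = d·√(n/2) = 0.9511 × √(17/2) = 2.7729
Critical value for a two-sided test at α = 0.1: z_{α/2} = 1.645.
Power = Φ(δ − 1.645) + Φ(−δ − 1.645) = Φ(1.128) + Φ(-4.418) = 0.8704 + 0.0000 = 0.8704.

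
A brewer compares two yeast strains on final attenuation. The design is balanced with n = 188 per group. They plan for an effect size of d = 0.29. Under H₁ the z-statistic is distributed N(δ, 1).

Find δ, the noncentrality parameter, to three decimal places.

δ = d·√(n/2) = 0.29 × √(188/2) = 2.8117

δ ≈ 2.812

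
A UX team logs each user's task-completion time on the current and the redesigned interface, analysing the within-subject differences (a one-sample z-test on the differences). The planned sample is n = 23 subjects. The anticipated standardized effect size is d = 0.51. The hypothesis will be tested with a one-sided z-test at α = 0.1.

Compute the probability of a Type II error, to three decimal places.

Noncentrality parameter: δ = d·√n = 0.51 × √23 = 2.4459
Critical value for a one-sided test at α = 0.1: z_α = 1.282.
Power = P(Z > 1.282 − δ) = Φ(1.164) = 0.8779.
Type II error: β = 1 − power = 1 − 0.8779 = 0.1221.

β ≈ 0.122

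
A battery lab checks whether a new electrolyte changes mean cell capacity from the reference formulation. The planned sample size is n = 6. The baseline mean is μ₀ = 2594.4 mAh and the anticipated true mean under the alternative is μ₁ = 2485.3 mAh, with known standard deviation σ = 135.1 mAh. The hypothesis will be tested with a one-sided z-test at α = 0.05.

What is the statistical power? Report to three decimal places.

Standardized effect: d = |μ₁ − μ₀| / σ = |2485.3 − 2594.4| / 135.1 = 0.8075
Noncentrality parameter: δ = d·√n = 0.8075 × √6 = 1.9781
Critical value for a one-sided test at α = 0.05: z_α = 1.645.
Power = Φ(δ − 1.645) = Φ(0.333) = 0.6305.

Power ≈ 0.631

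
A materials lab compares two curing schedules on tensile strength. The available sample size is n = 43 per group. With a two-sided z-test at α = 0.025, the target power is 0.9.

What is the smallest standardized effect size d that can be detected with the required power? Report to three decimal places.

Required noncentrality: δ = z_{0.0125} + z_{0.10} = 2.241 + 1.282 = 3.523.
(The second rejection-region term Φ(−δ − z_{α/2}) is negligible and dropped.)
δ = d·√(n/2) ⇒ d = δ/√(n/2) = 3.523/√(43/2) = 0.7598.

d ≈ 0.760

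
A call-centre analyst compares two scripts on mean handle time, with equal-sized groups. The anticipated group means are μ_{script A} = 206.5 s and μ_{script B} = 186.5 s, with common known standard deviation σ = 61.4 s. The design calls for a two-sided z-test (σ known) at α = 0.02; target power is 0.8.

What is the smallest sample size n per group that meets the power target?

n = 190 per group

Standardized effect: d = |μ_{script A} − μ_{script B}| / σ = |206.5 − 186.5| / 61.4 = 0.3257
For power 0.8 need Φ(δ − z_{0.01}) = 0.8, so δ = z_{0.01} + z_{0.20} = 2.326 + 0.842 = 3.168.
(Ignoring the negligible lower-tail rejection probability gives the usual closed-form inversion.)
δ = d·√(n/2) ⇒ n = 2(δ/d)² = 2 × (3.168 / 0.3257)² = 189.18.
Round up to the next whole unit.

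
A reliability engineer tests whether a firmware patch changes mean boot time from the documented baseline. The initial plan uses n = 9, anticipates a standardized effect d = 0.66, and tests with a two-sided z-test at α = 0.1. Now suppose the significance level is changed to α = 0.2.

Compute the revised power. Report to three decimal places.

Power ≈ 0.758

δ = d·√n = 0.66 × √9 = 1.9800 (unchanged). New critical value: z_{0.1} = 1.282.
Revised power = Φ(δ − 1.282) + Φ(−δ − 1.282) = Φ(0.698) + Φ(-3.262) = 0.7576 + 0.0006 = 0.7581.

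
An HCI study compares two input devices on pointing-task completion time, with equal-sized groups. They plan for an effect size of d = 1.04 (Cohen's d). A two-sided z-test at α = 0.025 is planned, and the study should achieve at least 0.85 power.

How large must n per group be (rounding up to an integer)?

For power 0.85 need Φ(δ − z_{0.0125}) = 0.85, so δ = z_{0.0125} + z_{0.15} = 2.241 + 1.036 = 3.278.
(For δ > 0 the lower-tail rejection region contributes negligibly to power, so the one-term inversion is standard.)
δ = d·√(n/2) ⇒ n = 2(δ/d)² = 2 × (3.278 / 1.04)² = 19.87.
Rounding up, n = 20 per group.

n = 20 per group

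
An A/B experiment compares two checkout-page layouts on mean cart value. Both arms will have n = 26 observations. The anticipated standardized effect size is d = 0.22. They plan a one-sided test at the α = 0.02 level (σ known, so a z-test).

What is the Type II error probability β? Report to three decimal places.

β ≈ 0.896

Noncentrality parameter: δ = d·√(n/2) = 0.22 × √(26/2) = 0.7932
Critical value for a one-sided test at α = 0.02: z_α = 2.054.
Power = P(Z > 2.054 − δ) = Φ(-1.261) = 0.1037.
Type II error: β = 1 − power = 1 − 0.1037 = 0.8963.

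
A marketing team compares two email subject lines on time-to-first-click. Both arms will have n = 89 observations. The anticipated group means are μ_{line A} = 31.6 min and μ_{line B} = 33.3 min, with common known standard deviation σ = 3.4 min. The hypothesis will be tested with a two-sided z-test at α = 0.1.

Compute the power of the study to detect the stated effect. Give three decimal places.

Power ≈ 0.955

Standardized effect: d = |μ_{line A} − μ_{line B}| / σ = |31.6 − 33.3| / 3.4 = 0.5000
Noncentrality parameter: δ = d·√(n/2) = 0.5000 × √(89/2) = 3.3354
Critical value for a two-sided test at α = 0.1: z_{α/2} = 1.645.
Power = Φ(δ − 1.645) + Φ(−δ − 1.645) = Φ(1.691) + Φ(-4.980) = 0.9545 + 0.0000 = 0.9545.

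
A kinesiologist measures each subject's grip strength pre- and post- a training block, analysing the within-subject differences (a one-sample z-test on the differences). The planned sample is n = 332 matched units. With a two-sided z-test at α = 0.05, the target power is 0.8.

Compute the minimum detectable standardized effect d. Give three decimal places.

Need Φ(δ − 1.960) = 0.8, so δ = 1.960 + 0.842 = 2.802.
(Lower-tail contribution to power is negligible for δ > 0.)
δ = d·√n ⇒ d = δ/√n = 2.802/√332 = 0.1538.

d ≈ 0.154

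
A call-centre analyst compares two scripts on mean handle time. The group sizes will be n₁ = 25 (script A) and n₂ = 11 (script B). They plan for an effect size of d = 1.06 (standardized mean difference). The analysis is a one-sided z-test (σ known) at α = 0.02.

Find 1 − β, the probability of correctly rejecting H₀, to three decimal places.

Power ≈ 0.809

Noncentrality parameter: δ = d / √(1/n₁ + 1/n₂) = 1.06 / √(1/25 + 1/11) = 2.9297
One-sided α = 0.02 → critical value z_{0.02} = 2.054.
Power = P(Z > 2.054 − δ) = Φ(0.876) = 0.8095.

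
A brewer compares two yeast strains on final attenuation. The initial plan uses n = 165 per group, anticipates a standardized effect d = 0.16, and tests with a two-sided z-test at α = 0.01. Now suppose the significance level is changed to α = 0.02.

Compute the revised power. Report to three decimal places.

Power ≈ 0.191

δ = d·√(n/2) = 0.16 × √(165/2) = 1.4533 (unchanged). New critical value: z_{0.01} = 2.326.
Revised power = Φ(δ − 2.326) + Φ(−δ − 2.326) = Φ(-0.873) + Φ(-3.780) = 0.1913 + 0.0001 = 0.1914.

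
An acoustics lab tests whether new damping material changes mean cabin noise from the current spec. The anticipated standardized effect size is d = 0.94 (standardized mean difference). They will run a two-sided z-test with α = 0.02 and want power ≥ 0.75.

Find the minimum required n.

n = 11

Set Φ(δ − 2.326) = 0.75; then δ − 2.326 = Φ⁻¹(0.75) = 0.674, giving δ = 3.001.
(The Φ(−δ − z_{α/2}) term is vanishingly small for δ > 0 and is dropped in the standard sample-size formula.)
δ = d·√n ⇒ n = (δ/d)² = (3.001 / 0.94)² = 10.19.
Rounding up, n = 11.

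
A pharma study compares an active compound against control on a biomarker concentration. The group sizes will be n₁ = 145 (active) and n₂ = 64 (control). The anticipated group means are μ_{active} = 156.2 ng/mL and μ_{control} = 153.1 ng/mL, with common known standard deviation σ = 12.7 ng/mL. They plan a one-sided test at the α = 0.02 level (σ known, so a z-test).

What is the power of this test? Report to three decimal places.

Standardized effect: d = |μ_{active} − μ_{control}| / σ = |156.2 − 153.1| / 12.7 = 0.2441
Noncentrality parameter: δ = d / √(1/n₁ + 1/n₂) = 0.2441 / √(1/145 + 1/64) = 1.6265
Critical value for a one-sided test at α = 0.02: z_α = 2.054.
Power = Φ(δ − 2.054) = Φ(-0.427) = 0.3346.

Power ≈ 0.335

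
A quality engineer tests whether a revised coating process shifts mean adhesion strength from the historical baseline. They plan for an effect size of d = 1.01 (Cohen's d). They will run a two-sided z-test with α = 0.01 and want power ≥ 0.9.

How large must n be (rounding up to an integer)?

n = 15

For power 0.9 need Φ(δ − z_{0.005}) = 0.9, so δ = z_{0.005} + z_{0.10} = 2.576 + 1.282 = 3.857.
(The Φ(−δ − z_{α/2}) term is vanishingly small for δ > 0 and is dropped in the standard sample-size formula.)
δ = d·√n ⇒ n = (δ/d)² = (3.857 / 1.01)² = 14.59.
Round up to the next whole unit.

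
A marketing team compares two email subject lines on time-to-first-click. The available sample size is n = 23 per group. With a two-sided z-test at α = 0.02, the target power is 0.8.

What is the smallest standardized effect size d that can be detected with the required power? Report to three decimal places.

Need Φ(δ − 2.326) = 0.8, so δ = 2.326 + 0.842 = 3.168.
(The second rejection-region term Φ(−δ − z_{α/2}) is negligible and dropped.)
δ = d·√(n/2) ⇒ d = δ/√(n/2) = 3.168/√(23/2) = 0.9342.

d ≈ 0.934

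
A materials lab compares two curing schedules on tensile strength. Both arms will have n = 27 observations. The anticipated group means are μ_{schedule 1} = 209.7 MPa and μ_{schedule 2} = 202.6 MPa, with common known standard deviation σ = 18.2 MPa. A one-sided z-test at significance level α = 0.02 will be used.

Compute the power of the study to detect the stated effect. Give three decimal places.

Standardized effect: d = |μ_{schedule 1} − μ_{schedule 2}| / σ = |209.7 − 202.6| / 18.2 = 0.3901
Noncentrality parameter: δ = d·√(n/2) = 0.3901 × √(27/2) = 1.4334
One-sided α = 0.02 → critical value z_{0.02} = 2.054.
Power = P(Z > 2.054 − δ) = Φ(-0.620) = 0.2675.

Power ≈ 0.267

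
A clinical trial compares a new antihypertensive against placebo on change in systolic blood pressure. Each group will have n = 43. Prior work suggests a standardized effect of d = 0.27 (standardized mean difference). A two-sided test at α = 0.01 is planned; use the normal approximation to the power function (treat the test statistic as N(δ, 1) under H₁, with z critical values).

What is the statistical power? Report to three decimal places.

Power ≈ 0.093

Noncentrality parameter: δ = d·√(n/2) = 0.27 × √(43/2) = 1.2519
Two-sided α = 0.01 → critical value z_{0.005} = 2.576.
Power = Φ(δ − 2.576) + Φ(−δ − 2.576) = Φ(-1.324) + Φ(-3.828) = 0.0928 + 0.0001 = 0.0928.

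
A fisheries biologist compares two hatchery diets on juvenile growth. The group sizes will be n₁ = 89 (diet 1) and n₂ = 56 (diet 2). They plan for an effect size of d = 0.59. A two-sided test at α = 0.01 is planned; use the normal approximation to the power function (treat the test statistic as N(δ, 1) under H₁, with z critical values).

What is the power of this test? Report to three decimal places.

Noncentrality parameter: δ = d / √(1/n₁ + 1/n₂) = 0.59 / √(1/89 + 1/56) = 3.4591
Two-sided α = 0.01 → critical value z_{0.005} = 2.576.
Power = Φ(δ − 2.576) + Φ(−δ − 2.576) = Φ(0.883) + Φ(-6.035) = 0.8114 + 0.0000 = 0.8114.

Power ≈ 0.811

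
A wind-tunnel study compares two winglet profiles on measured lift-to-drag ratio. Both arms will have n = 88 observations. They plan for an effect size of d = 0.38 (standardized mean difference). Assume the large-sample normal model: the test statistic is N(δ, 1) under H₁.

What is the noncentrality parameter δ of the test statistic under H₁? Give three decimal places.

The noncentrality parameter scales effect size by the design's sample-size factor: δ = d·√(n/2) = 0.38 × √(88/2) = 2.5206

δ ≈ 2.521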